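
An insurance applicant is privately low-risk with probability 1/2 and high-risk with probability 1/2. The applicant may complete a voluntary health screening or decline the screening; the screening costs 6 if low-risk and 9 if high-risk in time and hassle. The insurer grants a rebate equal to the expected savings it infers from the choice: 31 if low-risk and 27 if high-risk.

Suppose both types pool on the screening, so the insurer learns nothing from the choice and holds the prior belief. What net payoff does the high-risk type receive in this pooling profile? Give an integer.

Pooled rebate = 1/2·31 + 1/2·27 = 29.
high-risk pays cost 9 for the screening, so net payoff = 29 − 9 = 20.

20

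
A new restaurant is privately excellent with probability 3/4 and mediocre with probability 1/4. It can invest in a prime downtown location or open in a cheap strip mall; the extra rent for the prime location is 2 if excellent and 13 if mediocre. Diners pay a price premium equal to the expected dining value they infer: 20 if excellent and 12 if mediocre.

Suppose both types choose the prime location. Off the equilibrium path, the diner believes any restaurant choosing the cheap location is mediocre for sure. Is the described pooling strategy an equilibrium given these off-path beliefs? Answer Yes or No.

No

On path, the diner holds the prior and pays 3/4·20 + 1/4·12 = 18. Off path (the cheap location), believing mediocre, it pays 12.
excellent: the prime location nets 18 − 2 = 16; the cheap location nets 12. excellent stays.
mediocre: the prime location nets 18 − 13 = 5; the cheap location nets 12. mediocre would deviate.
A type deviates, so pooling fails.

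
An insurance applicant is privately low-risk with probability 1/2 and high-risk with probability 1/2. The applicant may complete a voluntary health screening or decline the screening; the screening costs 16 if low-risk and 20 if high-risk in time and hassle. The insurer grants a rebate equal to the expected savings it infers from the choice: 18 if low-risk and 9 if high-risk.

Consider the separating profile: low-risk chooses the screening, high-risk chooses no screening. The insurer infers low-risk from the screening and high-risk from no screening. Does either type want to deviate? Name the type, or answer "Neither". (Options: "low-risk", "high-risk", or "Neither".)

low-risk

The screening pays 18; no screening pays 9.
low-risk: assigned the screening, nets 18 − 16 = 2; deviating to no screening nets 9.
high-risk: assigned no screening, nets 9; deviating to the screening nets 18 − 20 = -2.
The low-risk type gains 7 by deviating.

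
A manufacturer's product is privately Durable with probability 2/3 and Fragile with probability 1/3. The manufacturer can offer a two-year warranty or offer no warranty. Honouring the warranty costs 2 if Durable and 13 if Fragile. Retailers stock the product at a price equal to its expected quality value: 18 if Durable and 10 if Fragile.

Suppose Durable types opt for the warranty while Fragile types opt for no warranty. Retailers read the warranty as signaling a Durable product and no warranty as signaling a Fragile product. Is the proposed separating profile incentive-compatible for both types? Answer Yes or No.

Under these beliefs, the warranty earns price 18 and no warranty earns price 10.
Durable: the warranty nets 18 − 2 = 16; no warranty nets 10. Durable prefers the warranty.
Fragile: the warranty nets 18 − 13 = 5; no warranty nets 10. Fragile prefers no warranty.
Neither type deviates, so the separating profile is an equilibrium.

Yes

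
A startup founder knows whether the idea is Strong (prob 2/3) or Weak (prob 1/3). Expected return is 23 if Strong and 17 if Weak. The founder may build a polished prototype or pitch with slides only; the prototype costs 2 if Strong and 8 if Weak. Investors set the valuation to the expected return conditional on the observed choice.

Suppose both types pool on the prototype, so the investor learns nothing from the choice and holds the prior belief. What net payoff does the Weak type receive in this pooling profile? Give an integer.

Pooled valuation = 2/3·23 + 1/3·17 = 21.
Weak pays cost 8 for the prototype, so net payoff = 21 − 8 = 13.

13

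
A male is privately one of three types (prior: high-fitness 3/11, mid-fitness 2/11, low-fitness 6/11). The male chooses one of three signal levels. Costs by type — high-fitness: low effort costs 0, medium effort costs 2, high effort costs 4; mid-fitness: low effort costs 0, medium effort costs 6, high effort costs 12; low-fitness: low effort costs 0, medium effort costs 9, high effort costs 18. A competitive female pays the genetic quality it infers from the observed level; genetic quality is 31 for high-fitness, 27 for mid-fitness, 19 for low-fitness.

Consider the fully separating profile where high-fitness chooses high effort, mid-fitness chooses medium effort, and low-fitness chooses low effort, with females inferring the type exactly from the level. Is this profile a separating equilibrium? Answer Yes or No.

Separating mating payoffs: high effort → 31, medium effort → 27, low effort → 19.
high-fitness (assigned high effort): low effort: 19 − 0 = 19; medium effort: 27 − 2 = 25; high effort: 31 − 4 = 27. high-fitness stays.
mid-fitness (assigned medium effort): low effort: 19 − 0 = 19; medium effort: 27 − 6 = 21; high effort: 31 − 12 = 19. mid-fitness stays.
low-fitness (assigned low effort): low effort: 19 − 0 = 19; medium effort: 27 − 9 = 18; high effort: 31 − 18 = 13. low-fitness stays.
Every type prefers its assigned level; separation holds.

Yes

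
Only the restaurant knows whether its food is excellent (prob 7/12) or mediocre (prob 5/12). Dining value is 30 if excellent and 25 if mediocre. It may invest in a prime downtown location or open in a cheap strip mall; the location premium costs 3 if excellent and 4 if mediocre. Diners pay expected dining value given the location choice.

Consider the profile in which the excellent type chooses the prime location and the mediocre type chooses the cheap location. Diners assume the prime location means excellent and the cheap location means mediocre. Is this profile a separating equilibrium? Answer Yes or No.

No

Under these beliefs, the prime location earns price premium 30 and the cheap location earns price premium 25.
excellent: the prime location nets 30 − 3 = 27; the cheap location nets 25. excellent prefers the prime location.
mediocre: the prime location nets 30 − 4 = 26; the cheap location nets 25. mediocre would deviate to the prime location.
mediocre has a profitable deviation, so the profile is not an equilibrium.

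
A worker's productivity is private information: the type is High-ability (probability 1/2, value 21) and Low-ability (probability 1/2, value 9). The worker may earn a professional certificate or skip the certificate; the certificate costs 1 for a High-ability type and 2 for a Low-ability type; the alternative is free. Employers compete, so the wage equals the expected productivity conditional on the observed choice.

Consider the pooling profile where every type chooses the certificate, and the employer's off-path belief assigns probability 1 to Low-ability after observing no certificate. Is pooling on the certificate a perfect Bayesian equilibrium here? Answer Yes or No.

Yes

On path, the employer holds the prior and pays 1/2·21 + 1/2·9 = 15. Off path (no certificate), believing Low-ability, it pays 9.
High-ability: the certificate nets 15 − 1 = 14; no certificate nets 9. High-ability stays.
Low-ability: the certificate nets 15 − 2 = 13; no certificate nets 9. Low-ability stays.
No type deviates, so pooling is sustained.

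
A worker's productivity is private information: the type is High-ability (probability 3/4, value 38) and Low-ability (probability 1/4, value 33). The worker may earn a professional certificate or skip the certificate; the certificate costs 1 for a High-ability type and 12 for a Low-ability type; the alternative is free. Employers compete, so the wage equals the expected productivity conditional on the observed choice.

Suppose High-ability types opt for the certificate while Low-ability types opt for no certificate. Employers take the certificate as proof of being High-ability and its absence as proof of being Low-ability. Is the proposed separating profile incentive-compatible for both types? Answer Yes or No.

Under these beliefs, the certificate earns wage 38 and no certificate earns wage 33.
High-ability: the certificate nets 38 − 1 = 37; no certificate nets 33. High-ability prefers the certificate.
Low-ability: the certificate nets 38 − 12 = 26; no certificate nets 33. Low-ability prefers no certificate.
Neither type deviates, so the separating profile is an equilibrium.

Yes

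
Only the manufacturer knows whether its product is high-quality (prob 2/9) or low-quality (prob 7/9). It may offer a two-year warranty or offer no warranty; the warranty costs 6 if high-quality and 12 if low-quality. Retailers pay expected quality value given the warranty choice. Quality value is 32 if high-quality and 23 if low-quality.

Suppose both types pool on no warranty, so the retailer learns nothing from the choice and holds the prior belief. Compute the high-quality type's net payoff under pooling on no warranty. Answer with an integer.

Pooled price = 2/9·32 + 7/9·23 = 25.
high-quality pays no cost for no warranty, so net payoff = 25.

25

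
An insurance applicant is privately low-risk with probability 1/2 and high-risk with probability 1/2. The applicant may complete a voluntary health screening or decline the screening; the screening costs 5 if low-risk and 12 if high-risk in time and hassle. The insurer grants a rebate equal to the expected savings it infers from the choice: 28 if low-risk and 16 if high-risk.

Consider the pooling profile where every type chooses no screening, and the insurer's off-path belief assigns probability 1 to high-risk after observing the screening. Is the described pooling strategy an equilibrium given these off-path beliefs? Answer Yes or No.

On path, the insurer holds the prior and pays 1/2·28 + 1/2·16 = 22. Off path (the screening), believing high-risk, it pays 16.
low-risk: no screening nets 22; the screening nets 16 − 5 = 11. low-risk stays.
high-risk: no screening nets 22; the screening nets 16 − 12 = 4. high-risk stays.
No type deviates, so pooling is sustained.

Yes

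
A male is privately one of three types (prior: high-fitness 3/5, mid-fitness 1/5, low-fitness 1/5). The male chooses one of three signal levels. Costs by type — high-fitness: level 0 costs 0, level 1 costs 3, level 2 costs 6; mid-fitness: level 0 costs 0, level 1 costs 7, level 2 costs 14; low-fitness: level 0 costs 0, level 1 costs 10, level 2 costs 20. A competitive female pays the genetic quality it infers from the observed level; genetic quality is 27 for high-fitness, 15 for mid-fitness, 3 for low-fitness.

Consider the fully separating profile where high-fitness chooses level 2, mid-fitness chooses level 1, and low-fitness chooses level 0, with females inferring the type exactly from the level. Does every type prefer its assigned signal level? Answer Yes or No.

Separating mating payoffs: level 2 → 27, level 1 → 15, level 0 → 3.
high-fitness (assigned level 2): level 0: 3 − 0 = 3; level 1: 15 − 3 = 12; level 2: 27 − 6 = 21. high-fitness stays.
mid-fitness (assigned level 1): level 0: 3 − 0 = 3; level 1: 15 − 7 = 8; level 2: 27 − 14 = 13. mid-fitness prefers level 2.
low-fitness (assigned level 0): level 0: 3 − 0 = 3; level 1: 15 − 10 = 5; level 2: 27 − 20 = 7. low-fitness prefers level 2.
At least one type deviates; the separating profile fails.

No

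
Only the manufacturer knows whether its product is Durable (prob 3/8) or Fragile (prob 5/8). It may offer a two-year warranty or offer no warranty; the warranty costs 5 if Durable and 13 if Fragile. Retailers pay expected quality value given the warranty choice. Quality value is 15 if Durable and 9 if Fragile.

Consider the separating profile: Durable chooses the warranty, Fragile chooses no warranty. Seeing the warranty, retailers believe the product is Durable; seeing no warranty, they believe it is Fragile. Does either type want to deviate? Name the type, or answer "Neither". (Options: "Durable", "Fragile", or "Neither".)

The warranty pays 15; no warranty pays 9.
Durable: assigned the warranty, nets 15 − 5 = 10; deviating to no warranty nets 9.
Fragile: assigned no warranty, nets 9; deviating to the warranty nets 15 − 13 = 2.
Both types strictly prefer their assigned action; no profitable deviation.

Neither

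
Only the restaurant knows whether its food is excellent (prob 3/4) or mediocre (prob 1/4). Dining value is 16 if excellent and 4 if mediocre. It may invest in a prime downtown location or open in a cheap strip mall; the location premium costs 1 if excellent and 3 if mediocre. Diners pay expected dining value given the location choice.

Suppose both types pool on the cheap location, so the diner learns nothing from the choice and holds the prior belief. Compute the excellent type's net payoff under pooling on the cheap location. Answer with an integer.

13

Pooled price premium = 3/4·16 + 1/4·4 = 13.
excellent pays no cost for the cheap location, so net payoff = 13.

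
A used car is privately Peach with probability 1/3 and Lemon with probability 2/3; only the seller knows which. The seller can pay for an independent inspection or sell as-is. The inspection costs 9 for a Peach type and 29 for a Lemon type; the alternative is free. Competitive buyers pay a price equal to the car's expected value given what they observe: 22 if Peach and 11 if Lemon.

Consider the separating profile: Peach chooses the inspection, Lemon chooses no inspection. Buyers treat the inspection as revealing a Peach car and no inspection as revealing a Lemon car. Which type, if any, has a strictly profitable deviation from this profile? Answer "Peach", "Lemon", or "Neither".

The inspection pays 22; no inspection pays 11.
Peach: assigned the inspection, nets 22 − 9 = 13; deviating to no inspection nets 11.
Lemon: assigned no inspection, nets 11; deviating to the inspection nets 22 − 29 = -7.
Both types strictly prefer their assigned action; no profitable deviation.

Neither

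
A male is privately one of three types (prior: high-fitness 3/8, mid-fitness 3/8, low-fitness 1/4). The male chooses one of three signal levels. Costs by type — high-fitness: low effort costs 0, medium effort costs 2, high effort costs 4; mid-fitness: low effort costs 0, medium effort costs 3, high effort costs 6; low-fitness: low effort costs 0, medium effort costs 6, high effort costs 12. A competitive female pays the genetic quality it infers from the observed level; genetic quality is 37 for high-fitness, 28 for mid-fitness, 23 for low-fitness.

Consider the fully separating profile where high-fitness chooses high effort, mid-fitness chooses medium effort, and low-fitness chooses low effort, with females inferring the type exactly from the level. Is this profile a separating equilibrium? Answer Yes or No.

Separating mating payoffs: high effort → 37, medium effort → 28, low effort → 23.
high-fitness (assigned high effort): low effort: 23 − 0 = 23; medium effort: 28 − 2 = 26; high effort: 37 − 4 = 33. high-fitness stays.
mid-fitness (assigned medium effort): low effort: 23 − 0 = 23; medium effort: 28 − 3 = 25; high effort: 37 − 6 = 31. mid-fitness prefers high effort.
low-fitness (assigned low effort): low effort: 23 − 0 = 23; medium effort: 28 − 6 = 22; high effort: 37 − 12 = 25. low-fitness prefers high effort.
At least one type deviates; the separating profile fails.

No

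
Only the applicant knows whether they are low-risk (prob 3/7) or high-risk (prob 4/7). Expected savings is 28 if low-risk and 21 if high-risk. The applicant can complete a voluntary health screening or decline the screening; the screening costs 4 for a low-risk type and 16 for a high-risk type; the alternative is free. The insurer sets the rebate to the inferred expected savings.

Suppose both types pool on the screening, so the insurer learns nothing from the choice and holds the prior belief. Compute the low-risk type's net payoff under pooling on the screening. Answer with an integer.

20

Pooled rebate = 3/7·28 + 4/7·21 = 24.
low-risk pays cost 4 for the screening, so net payoff = 24 − 4 = 20.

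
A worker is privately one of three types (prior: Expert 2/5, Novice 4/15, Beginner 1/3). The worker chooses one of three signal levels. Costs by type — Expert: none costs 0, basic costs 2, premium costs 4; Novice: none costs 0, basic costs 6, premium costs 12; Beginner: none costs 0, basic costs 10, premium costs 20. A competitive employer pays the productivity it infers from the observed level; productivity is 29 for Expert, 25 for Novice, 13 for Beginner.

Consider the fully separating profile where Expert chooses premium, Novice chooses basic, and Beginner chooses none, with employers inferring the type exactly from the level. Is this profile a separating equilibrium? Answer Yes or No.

No

Separating wages: premium → 29, basic → 25, none → 13.
Expert (assigned premium): none: 13 − 0 = 13; basic: 25 − 2 = 23; premium: 29 − 4 = 25. Expert stays.
Novice (assigned basic): none: 13 − 0 = 13; basic: 25 − 6 = 19; premium: 29 − 12 = 17. Novice stays.
Beginner (assigned none): none: 13 − 0 = 13; basic: 25 − 10 = 15; premium: 29 − 20 = 9. Beginner prefers basic.
At least one type deviates; the separating profile fails.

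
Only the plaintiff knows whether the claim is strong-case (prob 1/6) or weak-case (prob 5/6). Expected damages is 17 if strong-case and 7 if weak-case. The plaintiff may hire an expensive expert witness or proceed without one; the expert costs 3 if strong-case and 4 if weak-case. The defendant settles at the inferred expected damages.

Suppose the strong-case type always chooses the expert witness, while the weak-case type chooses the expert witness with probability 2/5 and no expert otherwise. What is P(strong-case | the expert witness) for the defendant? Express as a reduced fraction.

P(the expert witness) = (1/6)·1 + (5/6)·(2/5) = 1/2.
By Bayes' rule, P(strong-case | the expert witness) = (1/6) / (1/2) = 1/3.

1/3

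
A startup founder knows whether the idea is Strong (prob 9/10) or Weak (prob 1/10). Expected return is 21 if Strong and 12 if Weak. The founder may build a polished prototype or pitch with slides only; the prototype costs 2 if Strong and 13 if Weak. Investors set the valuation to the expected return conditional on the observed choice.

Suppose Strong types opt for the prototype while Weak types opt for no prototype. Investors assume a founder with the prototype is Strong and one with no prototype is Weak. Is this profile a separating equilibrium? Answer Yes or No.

Yes

Under these beliefs, the prototype earns valuation 21 and no prototype earns valuation 12.
Strong: the prototype nets 21 − 2 = 19; no prototype nets 12. Strong prefers the prototype.
Weak: the prototype nets 21 − 13 = 8; no prototype nets 12. Weak prefers no prototype.
Neither type deviates, so the separating profile is an equilibrium.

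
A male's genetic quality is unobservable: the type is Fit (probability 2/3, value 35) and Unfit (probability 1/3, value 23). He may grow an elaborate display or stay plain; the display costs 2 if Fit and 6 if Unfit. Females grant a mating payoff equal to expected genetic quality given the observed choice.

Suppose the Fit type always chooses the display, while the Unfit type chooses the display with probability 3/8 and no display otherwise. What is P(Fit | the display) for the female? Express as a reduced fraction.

16/19

P(the display) = (2/3)·1 + (1/3)·(3/8) = 19/24.
By Bayes' rule, P(Fit | the display) = (2/3) / (19/24) = 16/19.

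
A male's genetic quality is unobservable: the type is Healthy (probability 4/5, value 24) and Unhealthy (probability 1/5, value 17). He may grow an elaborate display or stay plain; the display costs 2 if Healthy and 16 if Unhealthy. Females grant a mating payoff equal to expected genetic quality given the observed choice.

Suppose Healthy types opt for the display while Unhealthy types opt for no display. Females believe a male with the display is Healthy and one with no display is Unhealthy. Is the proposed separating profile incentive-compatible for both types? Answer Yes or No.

Yes

Under these beliefs, the display earns mating payoff 24 and no display earns mating payoff 17.
Healthy: the display nets 24 − 2 = 22; no display nets 17. Healthy prefers the display.
Unhealthy: the display nets 24 − 16 = 8; no display nets 17. Unhealthy prefers no display.
Neither type deviates, so the separating profile is an equilibrium.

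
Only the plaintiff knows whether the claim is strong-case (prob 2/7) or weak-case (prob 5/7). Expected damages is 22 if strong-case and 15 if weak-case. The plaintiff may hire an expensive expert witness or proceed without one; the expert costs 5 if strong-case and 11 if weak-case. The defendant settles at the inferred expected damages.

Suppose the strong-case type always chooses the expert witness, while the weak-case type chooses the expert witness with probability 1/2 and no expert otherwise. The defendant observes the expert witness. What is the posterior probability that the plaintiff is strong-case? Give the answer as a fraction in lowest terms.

4/9

P(the expert witness) = (2/7)·1 + (5/7)·(1/2) = 9/14.
By Bayes' rule, P(strong-case | the expert witness) = (2/7) / (9/14) = 4/9.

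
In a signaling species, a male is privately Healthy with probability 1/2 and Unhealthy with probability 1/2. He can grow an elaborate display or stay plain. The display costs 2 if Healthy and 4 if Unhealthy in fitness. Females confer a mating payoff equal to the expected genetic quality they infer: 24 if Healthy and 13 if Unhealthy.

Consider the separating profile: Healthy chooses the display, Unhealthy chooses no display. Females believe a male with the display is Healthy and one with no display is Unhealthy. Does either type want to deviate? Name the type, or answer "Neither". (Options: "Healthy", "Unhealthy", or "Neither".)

The display pays 24; no display pays 13.
Healthy: assigned the display, nets 24 − 2 = 22; deviating to no display nets 13.
Unhealthy: assigned no display, nets 13; deviating to the display nets 24 − 4 = 20.
The Unhealthy type gains 7 by deviating.

Unhealthy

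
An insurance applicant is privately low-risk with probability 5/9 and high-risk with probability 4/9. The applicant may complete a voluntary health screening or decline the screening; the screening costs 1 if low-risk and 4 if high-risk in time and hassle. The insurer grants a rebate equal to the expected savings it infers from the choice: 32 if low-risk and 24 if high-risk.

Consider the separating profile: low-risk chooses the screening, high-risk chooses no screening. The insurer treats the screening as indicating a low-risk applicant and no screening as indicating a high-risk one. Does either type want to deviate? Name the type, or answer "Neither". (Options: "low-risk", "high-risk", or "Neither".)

high-risk

The screening pays 32; no screening pays 24.
low-risk: assigned the screening, nets 32 − 1 = 31; deviating to no screening nets 24.
high-risk: assigned no screening, nets 24; deviating to the screening nets 32 − 4 = 28.
The high-risk type gains 4 by deviating.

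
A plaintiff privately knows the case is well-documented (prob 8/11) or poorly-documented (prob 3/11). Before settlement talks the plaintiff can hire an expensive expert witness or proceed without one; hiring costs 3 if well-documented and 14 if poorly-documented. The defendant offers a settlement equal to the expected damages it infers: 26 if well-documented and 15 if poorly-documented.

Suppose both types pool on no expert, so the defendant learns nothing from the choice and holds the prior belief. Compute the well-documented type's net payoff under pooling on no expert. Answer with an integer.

Pooled settlement = 8/11·26 + 3/11·15 = 23.
well-documented pays no cost for no expert, so net payoff = 23.

23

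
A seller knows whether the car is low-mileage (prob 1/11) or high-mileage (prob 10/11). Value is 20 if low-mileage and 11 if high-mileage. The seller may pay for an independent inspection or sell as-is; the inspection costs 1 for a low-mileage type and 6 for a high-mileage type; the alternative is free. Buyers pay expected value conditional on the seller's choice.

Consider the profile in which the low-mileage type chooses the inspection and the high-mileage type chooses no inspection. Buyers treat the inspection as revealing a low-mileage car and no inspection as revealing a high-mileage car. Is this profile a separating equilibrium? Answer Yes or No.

Under these beliefs, the inspection earns price 20 and no inspection earns price 11.
low-mileage: the inspection nets 20 − 1 = 19; no inspection nets 11. low-mileage prefers the inspection.
high-mileage: the inspection nets 20 − 6 = 14; no inspection nets 11. high-mileage would deviate to the inspection.
high-mileage has a profitable deviation, so the profile is not an equilibrium.

No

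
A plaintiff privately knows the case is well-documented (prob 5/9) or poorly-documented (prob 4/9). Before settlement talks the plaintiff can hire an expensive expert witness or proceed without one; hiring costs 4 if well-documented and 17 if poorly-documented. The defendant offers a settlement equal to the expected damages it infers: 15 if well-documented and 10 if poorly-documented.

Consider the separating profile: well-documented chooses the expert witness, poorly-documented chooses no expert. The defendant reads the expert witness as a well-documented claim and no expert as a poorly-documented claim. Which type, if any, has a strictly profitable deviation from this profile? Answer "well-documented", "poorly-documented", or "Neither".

Neither

The expert witness pays 15; no expert pays 10.
well-documented: assigned the expert witness, nets 15 − 4 = 11; deviating to no expert nets 10.
poorly-documented: assigned no expert, nets 10; deviating to the expert witness nets 15 − 17 = -2.
Both types strictly prefer their assigned action; no profitable deviation.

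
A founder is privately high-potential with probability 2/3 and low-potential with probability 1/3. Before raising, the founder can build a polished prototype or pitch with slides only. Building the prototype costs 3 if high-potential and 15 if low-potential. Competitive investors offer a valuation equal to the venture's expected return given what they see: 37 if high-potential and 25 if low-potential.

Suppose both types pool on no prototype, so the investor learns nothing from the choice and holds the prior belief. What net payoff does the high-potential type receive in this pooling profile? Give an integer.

33

Pooled valuation = 2/3·37 + 1/3·25 = 33.
high-potential pays no cost for no prototype, so net payoff = 33.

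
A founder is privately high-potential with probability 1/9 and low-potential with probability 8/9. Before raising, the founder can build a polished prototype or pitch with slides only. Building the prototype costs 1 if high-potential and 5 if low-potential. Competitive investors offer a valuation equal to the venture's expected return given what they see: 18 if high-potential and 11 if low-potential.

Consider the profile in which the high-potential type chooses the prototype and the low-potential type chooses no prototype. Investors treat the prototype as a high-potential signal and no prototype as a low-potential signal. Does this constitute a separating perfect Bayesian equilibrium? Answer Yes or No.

Under these beliefs, the prototype earns valuation 18 and no prototype earns valuation 11.
high-potential: the prototype nets 18 − 1 = 17; no prototype nets 11. high-potential prefers the prototype.
low-potential: the prototype nets 18 − 5 = 13; no prototype nets 11. low-potential would deviate to the prototype.
low-potential has a profitable deviation, so the profile is not an equilibrium.

No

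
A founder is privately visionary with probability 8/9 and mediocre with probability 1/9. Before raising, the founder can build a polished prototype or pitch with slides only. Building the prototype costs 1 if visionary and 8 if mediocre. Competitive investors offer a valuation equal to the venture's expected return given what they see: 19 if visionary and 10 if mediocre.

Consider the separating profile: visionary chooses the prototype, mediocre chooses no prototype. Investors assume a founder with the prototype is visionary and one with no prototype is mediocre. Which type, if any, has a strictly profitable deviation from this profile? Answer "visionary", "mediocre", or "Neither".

mediocre

The prototype pays 19; no prototype pays 10.
visionary: assigned the prototype, nets 19 − 1 = 18; deviating to no prototype nets 10.
mediocre: assigned no prototype, nets 10; deviating to the prototype nets 19 − 8 = 11.
The mediocre type gains 1 by deviating.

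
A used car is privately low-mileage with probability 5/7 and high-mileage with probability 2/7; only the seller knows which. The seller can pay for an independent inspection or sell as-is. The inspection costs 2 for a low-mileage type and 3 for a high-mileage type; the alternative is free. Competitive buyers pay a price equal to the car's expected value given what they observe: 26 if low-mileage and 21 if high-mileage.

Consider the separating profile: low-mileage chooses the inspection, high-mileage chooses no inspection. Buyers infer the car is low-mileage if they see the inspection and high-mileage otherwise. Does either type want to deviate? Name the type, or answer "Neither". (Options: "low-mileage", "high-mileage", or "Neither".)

high-mileage

The inspection pays 26; no inspection pays 21.
low-mileage: assigned the inspection, nets 26 − 2 = 24; deviating to no inspection nets 21.
high-mileage: assigned no inspection, nets 21; deviating to the inspection nets 26 − 3 = 23.
The high-mileage type gains 2 by deviating.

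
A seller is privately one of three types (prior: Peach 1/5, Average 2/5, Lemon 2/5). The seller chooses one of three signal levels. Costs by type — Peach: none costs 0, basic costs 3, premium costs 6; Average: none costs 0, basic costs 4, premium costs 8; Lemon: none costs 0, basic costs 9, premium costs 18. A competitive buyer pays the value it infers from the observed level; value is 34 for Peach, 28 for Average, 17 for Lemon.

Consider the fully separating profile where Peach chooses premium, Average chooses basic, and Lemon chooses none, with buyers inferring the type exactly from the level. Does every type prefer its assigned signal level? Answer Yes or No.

Separating prices: premium → 34, basic → 28, none → 17.
Peach (assigned premium): none: 17 − 0 = 17; basic: 28 − 3 = 25; premium: 34 − 6 = 28. Peach stays.
Average (assigned basic): none: 17 − 0 = 17; basic: 28 − 4 = 24; premium: 34 − 8 = 26. Average prefers premium.
Lemon (assigned none): none: 17 − 0 = 17; basic: 28 − 9 = 19; premium: 34 − 18 = 16. Lemon prefers basic.
At least one type deviates; the separating profile fails.

No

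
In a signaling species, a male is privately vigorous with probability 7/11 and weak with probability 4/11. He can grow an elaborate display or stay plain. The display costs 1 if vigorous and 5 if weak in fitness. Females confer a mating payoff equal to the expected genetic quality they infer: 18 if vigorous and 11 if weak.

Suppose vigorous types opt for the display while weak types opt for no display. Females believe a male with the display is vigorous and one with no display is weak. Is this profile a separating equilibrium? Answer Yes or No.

Under these beliefs, the display earns mating payoff 18 and no display earns mating payoff 11.
vigorous: the display nets 18 − 1 = 17; no display nets 11. vigorous prefers the display.
weak: the display nets 18 − 5 = 13; no display nets 11. weak would deviate to the display.
weak has a profitable deviation, so the profile is not an equilibrium.

No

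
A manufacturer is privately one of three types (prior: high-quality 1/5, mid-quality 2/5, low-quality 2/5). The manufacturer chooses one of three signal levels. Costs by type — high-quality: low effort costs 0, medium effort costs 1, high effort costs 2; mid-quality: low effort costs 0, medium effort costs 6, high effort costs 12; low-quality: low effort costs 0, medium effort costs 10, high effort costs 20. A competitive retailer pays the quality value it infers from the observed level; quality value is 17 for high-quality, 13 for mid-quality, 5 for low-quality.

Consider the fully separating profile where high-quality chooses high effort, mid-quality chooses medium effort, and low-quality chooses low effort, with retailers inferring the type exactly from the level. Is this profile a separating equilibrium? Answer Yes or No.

Separating prices: high effort → 17, medium effort → 13, low effort → 5.
high-quality (assigned high effort): low effort: 5 − 0 = 5; medium effort: 13 − 1 = 12; high effort: 17 − 2 = 15. high-quality stays.
mid-quality (assigned medium effort): low effort: 5 − 0 = 5; medium effort: 13 − 6 = 7; high effort: 17 − 12 = 5. mid-quality stays.
low-quality (assigned low effort): low effort: 5 − 0 = 5; medium effort: 13 − 10 = 3; high effort: 17 − 20 = -3. low-quality stays.
Every type prefers its assigned level; separation holds.

Yes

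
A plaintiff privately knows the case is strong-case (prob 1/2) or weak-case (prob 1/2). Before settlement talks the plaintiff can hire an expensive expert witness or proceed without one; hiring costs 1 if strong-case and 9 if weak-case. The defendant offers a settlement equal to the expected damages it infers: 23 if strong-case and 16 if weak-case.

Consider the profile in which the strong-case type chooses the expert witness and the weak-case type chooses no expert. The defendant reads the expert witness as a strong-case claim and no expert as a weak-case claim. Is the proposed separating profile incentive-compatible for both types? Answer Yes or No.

Yes

Under these beliefs, the expert witness earns settlement 23 and no expert earns settlement 16.
strong-case: the expert witness nets 23 − 1 = 22; no expert nets 16. strong-case prefers the expert witness.
weak-case: the expert witness nets 23 − 9 = 14; no expert nets 16. weak-case prefers no expert.
Neither type deviates, so the separating profile is an equilibrium.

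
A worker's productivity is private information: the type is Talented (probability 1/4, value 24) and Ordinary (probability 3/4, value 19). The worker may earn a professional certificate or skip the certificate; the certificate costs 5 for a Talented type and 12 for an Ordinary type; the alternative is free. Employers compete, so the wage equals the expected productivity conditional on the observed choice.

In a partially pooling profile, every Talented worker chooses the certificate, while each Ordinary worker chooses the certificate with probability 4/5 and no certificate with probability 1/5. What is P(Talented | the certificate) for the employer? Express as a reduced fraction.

P(the certificate) = (1/4)·1 + (3/4)·(4/5) = 17/20.
By Bayes' rule, P(Talented | the certificate) = (1/4) / (17/20) = 5/17.

5/17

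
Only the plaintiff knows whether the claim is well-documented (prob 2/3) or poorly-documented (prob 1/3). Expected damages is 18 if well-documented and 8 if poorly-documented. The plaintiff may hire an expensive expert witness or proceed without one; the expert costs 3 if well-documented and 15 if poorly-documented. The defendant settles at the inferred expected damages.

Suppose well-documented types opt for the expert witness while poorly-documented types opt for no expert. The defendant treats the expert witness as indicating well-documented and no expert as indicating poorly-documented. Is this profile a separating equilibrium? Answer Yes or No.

Under these beliefs, the expert witness earns settlement 18 and no expert earns settlement 8.
well-documented: the expert witness nets 18 − 3 = 15; no expert nets 8. well-documented prefers the expert witness.
poorly-documented: the expert witness nets 18 − 15 = 3; no expert nets 8. poorly-documented prefers no expert.
Neither type deviates, so the separating profile is an equilibrium.

Yes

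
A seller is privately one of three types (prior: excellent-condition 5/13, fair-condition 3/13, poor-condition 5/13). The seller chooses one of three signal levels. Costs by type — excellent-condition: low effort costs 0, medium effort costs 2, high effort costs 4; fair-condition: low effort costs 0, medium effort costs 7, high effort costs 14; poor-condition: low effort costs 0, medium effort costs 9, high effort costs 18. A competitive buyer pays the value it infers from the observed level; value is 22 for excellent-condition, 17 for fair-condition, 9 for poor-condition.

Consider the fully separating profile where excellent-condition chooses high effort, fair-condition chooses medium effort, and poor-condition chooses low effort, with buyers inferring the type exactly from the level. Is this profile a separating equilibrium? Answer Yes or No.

Separating prices: high effort → 22, medium effort → 17, low effort → 9.
excellent-condition (assigned high effort): low effort: 9 − 0 = 9; medium effort: 17 − 2 = 15; high effort: 22 − 4 = 18. excellent-condition stays.
fair-condition (assigned medium effort): low effort: 9 − 0 = 9; medium effort: 17 − 7 = 10; high effort: 22 − 14 = 8. fair-condition stays.
poor-condition (assigned low effort): low effort: 9 − 0 = 9; medium effort: 17 − 9 = 8; high effort: 22 − 18 = 4. poor-condition stays.
Every type prefers its assigned level; separation holds.

Yes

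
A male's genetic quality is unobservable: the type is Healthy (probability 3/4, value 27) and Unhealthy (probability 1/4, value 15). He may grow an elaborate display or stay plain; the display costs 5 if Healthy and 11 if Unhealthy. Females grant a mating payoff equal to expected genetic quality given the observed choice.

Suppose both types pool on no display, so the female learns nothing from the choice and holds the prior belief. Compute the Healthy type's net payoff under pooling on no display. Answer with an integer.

24

Pooled mating payoff = 3/4·27 + 1/4·15 = 24.
Healthy pays no cost for no display, so net payoff = 24.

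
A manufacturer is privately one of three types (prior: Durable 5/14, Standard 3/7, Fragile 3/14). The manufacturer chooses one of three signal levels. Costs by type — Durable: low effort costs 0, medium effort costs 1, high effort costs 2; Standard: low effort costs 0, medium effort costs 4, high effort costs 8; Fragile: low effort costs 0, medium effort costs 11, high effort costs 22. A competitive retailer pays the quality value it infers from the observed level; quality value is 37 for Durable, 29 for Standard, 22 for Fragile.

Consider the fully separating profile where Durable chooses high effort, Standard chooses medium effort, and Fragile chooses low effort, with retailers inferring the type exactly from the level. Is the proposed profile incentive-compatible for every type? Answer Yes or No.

Separating prices: high effort → 37, medium effort → 29, low effort → 22.
Durable (assigned high effort): low effort: 22 − 0 = 22; medium effort: 29 − 1 = 28; high effort: 37 − 2 = 35. Durable stays.
Standard (assigned medium effort): low effort: 22 − 0 = 22; medium effort: 29 − 4 = 25; high effort: 37 − 8 = 29. Standard prefers high effort.
Fragile (assigned low effort): low effort: 22 − 0 = 22; medium effort: 29 − 11 = 18; high effort: 37 − 22 = 15. Fragile stays.
At least one type deviates; the separating profile fails.

No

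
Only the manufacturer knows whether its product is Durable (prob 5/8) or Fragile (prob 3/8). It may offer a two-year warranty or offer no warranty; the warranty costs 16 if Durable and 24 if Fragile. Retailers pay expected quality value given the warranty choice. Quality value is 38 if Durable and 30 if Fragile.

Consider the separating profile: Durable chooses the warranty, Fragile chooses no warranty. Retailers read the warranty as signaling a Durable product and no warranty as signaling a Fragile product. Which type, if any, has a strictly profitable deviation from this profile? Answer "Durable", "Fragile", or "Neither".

Durable

The warranty pays 38; no warranty pays 30.
Durable: assigned the warranty, nets 38 − 16 = 22; deviating to no warranty nets 30.
Fragile: assigned no warranty, nets 30; deviating to the warranty nets 38 − 24 = 14.
The Durable type gains 8 by deviating.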